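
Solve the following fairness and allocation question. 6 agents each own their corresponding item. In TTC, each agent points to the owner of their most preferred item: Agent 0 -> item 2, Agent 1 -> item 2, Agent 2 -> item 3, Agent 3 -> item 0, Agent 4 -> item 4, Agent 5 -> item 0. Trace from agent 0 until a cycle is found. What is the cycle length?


Step 1: Trace the pointer graph from agent 0: 0 -> 2 -> 3 -> 0
Step 2: A cycle is detected when we revisit agent 0
Step 3: The cycle is: 0 -> 2 -> 3 -> 0
Step 4: Cycle length = 3

3


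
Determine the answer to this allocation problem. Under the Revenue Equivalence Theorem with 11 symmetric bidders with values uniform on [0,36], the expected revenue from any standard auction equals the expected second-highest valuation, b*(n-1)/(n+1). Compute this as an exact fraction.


Step 1: By Revenue Equivalence, expected revenue = b*(n-1)/(n+1)
Step 2: Substituting n = 11, b = 36
Step 3: Revenue = 36*(11-1)/(11+1) = 36*10/12
Step 4: Revenue = 360/12 = 30

30


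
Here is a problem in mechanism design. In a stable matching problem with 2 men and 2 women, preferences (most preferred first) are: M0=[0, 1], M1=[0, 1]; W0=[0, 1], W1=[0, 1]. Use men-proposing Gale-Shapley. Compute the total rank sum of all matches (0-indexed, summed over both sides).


Step 1: Run Gale-Shapley (men propose, women hold best offer):
  M0 proposes to W0; she accepts
  M1 proposes to W0; rejected
  M1 proposes to W1; she accepts
Step 2: Final matching: W0-M0, W1-M1
Step 3: 0-indexed ranks (man's rank of his match, then woman's): 0 + 0 + 1 + 1
Step 4: Total rank sum = 2

2


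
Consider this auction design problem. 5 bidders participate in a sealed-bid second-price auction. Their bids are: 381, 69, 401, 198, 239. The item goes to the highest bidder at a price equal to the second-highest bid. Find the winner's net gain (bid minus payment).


Step 1: Sort bids in descending order: 401, 381, 239, 198, 69
Step 2: The winning bid is the highest: 401
Step 3: The payment equals the second-highest bid: 381
Step 4: Surplus = winner's bid - payment = 401 - 381 = 20

20


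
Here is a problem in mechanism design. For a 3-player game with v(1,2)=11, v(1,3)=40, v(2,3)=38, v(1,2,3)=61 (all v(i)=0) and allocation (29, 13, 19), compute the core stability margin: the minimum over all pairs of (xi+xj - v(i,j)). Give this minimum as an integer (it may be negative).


Step 1: Slack for coalition (1,2): x1+x2 - v12 = 42 - 11 = 31
Step 2: Slack for coalition (1,3): x1+x3 - v13 = 48 - 40 = 8
Step 3: Slack for coalition (2,3): x2+x3 - v23 = 32 - 38 = -6
Step 4: Minimum slack = min(31, 8, -6) = -6, attained by (2,3); coalition (2,3) can block (slack < 0), so the allocation is not in the core

-6


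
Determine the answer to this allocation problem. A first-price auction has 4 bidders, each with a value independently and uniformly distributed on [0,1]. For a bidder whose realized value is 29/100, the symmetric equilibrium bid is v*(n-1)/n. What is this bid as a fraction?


Step 1: The symmetric BNE bidding function is b(v) = v * (n-1) / n
Step 2: Substitute v = 29/100 and n = 4
Step 3: b = 29/100 * 3/4
Step 4: b = 87/400

87/400


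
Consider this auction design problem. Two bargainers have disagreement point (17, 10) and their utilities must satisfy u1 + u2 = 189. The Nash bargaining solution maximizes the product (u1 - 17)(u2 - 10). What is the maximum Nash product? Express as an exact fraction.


Step 1: The Nash solution splits surplus symmetrically above the disagreement point
Step 2: u1 = (total + d1 - d2)/2 = (189 + 17 - 10)/2 = 98
Step 3: u2 = (total - d1 + d2)/2 = (189 - 17 + 10)/2 = 91
Step 4: Nash product = (98 - 17) * (91 - 10)
Step 5: = 81 * 81 = 6561

6561


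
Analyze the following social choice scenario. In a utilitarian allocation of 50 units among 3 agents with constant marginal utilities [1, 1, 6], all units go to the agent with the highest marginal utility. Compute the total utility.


Step 1: The marginal utilities are [1, 1, 6]
Step 2: The highest marginal utility is 6
Step 3: All 50 units go to that agent
Step 4: Total utility = 6 * 50 = 300

300


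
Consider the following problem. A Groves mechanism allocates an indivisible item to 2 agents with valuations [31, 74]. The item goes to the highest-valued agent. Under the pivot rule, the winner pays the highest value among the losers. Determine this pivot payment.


Step 1: The efficient winner is agent 1 with value 74
Step 2: Other agents' values: [31]
Step 3: Pivot payment = max(others) = 31
Step 4: The winner pays 31

31


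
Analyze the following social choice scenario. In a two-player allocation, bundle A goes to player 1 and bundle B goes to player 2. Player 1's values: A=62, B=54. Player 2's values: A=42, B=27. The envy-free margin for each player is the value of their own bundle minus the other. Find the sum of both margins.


Step 1: Player 1's margin = v1(A) - v1(B) = 62 - 54 = 8
Step 2: Player 2's margin = v2(B) - v2(A) = 27 - 42 = -15
Step 3: Total margin = 8 + -15 = -7

-7


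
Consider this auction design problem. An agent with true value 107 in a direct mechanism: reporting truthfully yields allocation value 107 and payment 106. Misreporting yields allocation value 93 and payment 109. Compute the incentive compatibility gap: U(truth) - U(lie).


Step 1: U(truth) = value - payment = 107 - 106 = 1
Step 2: U(lie) = allocation - payment = 93 - 109 = -16
Step 3: IC gap = 1 - (-16) = 17

17


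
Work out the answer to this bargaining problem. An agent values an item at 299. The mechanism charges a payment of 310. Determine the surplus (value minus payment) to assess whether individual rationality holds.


Step 1: Surplus = value - payment = 299 - 310 = -11
Step 2: IR is violated (surplus < 0)

-11


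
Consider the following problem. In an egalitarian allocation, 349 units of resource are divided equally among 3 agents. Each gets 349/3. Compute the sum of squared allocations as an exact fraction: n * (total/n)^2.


Step 1: Each agent's share = 349/3
Step 2: Square of each share = (349/3)^2 = 121801/9
Step 3: Sum of squares = 3 * 121801/9 = 121801/3

121801/3


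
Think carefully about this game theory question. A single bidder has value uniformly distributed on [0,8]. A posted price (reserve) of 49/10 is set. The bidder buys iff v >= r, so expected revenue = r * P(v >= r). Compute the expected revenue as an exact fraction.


Step 1: Posted price r = 49/10, value support [0,8]
Step 2: P(v >= r) = (8 - 49/10)/8 = 31/80
Step 3: Expected revenue = r * P(v >= r) = 49/10 * 31/80
Step 4: Revenue = 1519/800

1519/800


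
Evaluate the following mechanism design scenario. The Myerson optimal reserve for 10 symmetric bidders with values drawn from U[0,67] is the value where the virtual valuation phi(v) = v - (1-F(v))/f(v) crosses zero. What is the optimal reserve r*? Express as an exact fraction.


Step 1: For U[0,67], F(v) = v/67 and f(v) = 1/67
Step 2: phi(v) = v - (1 - v/67)/(1/67) = v - (67 - v) = 2v - 67
Step 3: Set phi(r*) = 0: 2r* - 67 = 0
Step 4: r* = 67/2 (the number of bidders n = 10 does not enter)

67/2


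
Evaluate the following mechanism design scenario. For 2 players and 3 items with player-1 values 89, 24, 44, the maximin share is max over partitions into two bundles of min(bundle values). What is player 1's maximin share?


Step 1: Item values = 89, 24, 44
Step 2: Enumerate all 2-bundle partitions and take the smaller bundle:
  Partition 1: {89} vs {24,44} -> bundles 89, 68; min = 68
  Partition 2: {24} vs {89,44} -> bundles 24, 133; min = 24
  Partition 3: {44} vs {89,24} -> bundles 44, 113; min = 44
Step 3: MMS = max(68, 24, 44) = 68

68


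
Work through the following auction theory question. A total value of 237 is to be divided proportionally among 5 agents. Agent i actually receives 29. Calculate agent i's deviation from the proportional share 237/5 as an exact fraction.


Step 1: Proportional share = 237/5
Step 2: Agent's actual allocation = 29
Step 3: Excess = 29 - 237/5 = -92/5

-92/5


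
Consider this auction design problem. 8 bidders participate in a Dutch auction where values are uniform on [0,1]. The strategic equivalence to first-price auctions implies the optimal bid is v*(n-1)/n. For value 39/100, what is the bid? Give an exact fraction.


Step 1: Dutch auctions are strategically equivalent to first-price auctions
Step 2: The equilibrium bid is b(v) = v*(n-1)/n
Step 3: b = 39/100 * 7/8
Step 4: b = 273/800

273/800


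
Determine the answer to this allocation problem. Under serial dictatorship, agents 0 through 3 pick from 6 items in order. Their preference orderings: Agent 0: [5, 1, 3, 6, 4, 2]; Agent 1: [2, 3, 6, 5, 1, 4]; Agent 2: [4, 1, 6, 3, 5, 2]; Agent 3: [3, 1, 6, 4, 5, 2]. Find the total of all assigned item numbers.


Step 1: Agent 0 picks item 5
Step 2: Agent 1 picks item 2
Step 3: Agent 2 picks item 4
Step 4: Agent 3 picks item 3
Step 5: Sum = 5 + 2 + 4 + 3 = 14

14


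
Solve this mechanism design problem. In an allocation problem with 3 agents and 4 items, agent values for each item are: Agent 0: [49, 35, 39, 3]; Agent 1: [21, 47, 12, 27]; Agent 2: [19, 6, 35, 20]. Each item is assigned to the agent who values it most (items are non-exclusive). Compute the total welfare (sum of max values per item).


Step 1: For each item, find the maximum value among all agents.
Step 2: Item 0 -> Agent 0 (value 49)
Step 3: Item 1 -> Agent 1 (value 47)
Step 4: Item 2 -> Agent 0 (value 39)
Step 5: Item 3 -> Agent 1 (value 27)
Step 6: Total welfare = 49 + 47 + 39 + 27 = 162

162


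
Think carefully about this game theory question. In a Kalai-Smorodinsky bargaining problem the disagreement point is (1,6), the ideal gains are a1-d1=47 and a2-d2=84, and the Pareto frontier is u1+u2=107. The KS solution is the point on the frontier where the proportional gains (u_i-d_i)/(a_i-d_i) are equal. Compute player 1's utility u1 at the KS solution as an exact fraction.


Step 1: At the KS point, (u1-d1)/r1 = (u2-d2)/r2 = t and u1+u2 = 107
Step 2: u1 = d1 + r1*t and u2 = d2 + r2*t, so (d1 + r1*t) + (d2 + r2*t) = 107
Step 3: t = (107 - 1 - 6)/(47 + 84) = 100/131
Step 4: u1 = d1 + r1*t = 1 + 47 * 100/131 = 4831/131
Step 5: (Check: u2 = d2 + r2*t = 9186/131; u1+u2 = 4831/131 + 9186/131 = 107, on the frontier.)

4831/131


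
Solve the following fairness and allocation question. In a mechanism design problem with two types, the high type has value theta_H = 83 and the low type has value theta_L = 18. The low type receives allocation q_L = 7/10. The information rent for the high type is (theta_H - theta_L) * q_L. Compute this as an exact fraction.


Step 1: theta_H - theta_L = 83 - 18 = 65
Step 2: Information rent = (theta_H - theta_L) * q_L
Step 3: = 65 * 7/10
Step 4: = 91/2

91/2


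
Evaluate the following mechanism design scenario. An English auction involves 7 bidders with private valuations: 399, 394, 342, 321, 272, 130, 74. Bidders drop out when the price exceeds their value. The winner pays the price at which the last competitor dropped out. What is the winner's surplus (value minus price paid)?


Step 1: Identify the highest value: 399
Step 2: Identify the second-highest value: 394
Step 3: The final price = second-highest value = 394
Step 4: Surplus = 399 - 394 = 5

5


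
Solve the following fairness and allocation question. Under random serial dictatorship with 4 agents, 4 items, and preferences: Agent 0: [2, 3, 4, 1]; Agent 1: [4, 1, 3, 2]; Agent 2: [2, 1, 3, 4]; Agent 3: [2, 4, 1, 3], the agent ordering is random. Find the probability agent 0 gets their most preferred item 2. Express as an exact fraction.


Step 1: Agent 0 wants item 2
Step 2: There are 24 possible orderings of agents
Step 3: In 8 orderings, agent 0 gets item 2
Step 4: Probability = 8/24 = 1/3

1/3


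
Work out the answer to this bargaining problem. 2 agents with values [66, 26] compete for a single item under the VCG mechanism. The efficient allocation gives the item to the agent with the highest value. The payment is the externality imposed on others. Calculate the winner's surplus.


Step 1: The winner is the agent with the highest value: agent 0 with value 66
Step 2: Values of other agents: [26]
Step 3: VCG payment = max of others' values = 26
Step 4: Surplus = 66 - 26 = 40

40


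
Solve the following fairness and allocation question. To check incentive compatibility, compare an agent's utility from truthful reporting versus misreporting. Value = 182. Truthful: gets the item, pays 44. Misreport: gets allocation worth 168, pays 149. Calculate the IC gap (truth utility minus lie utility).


Step 1: U(truth) = value - payment = 182 - 44 = 138
Step 2: U(lie) = allocation - payment = 168 - 149 = 19
Step 3: IC gap = 138 - 19 = 119

119


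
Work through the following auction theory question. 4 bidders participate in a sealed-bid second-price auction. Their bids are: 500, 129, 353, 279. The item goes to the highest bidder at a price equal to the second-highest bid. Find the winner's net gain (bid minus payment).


Step 1: Sort bids in descending order: 500, 353, 279, 129
Step 2: The winning bid is the highest: 500
Step 3: The payment equals the second-highest bid: 353
Step 4: Surplus = winner's bid - payment = 500 - 353 = 147

147


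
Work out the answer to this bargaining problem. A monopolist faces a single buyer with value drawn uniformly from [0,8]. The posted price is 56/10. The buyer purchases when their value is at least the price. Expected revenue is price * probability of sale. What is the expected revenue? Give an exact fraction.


Step 1: Posted price r = 28/5, value support [0,8]
Step 2: P(v >= r) = (8 - 28/5)/8 = 3/10
Step 3: Expected revenue = r * P(v >= r) = 28/5 * 3/10
Step 4: Revenue = 42/25

42/25


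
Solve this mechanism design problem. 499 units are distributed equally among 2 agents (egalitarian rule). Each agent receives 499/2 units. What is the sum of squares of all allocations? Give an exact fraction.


Step 1: Each agent's share = 499/2
Step 2: Square of each share = (499/2)^2 = 249001/4
Step 3: Sum of squares = 2 * 249001/4 = 249001/2

249001/2


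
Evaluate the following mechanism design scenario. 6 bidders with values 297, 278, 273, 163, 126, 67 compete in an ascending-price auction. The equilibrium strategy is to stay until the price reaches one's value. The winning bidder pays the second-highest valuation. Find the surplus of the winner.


Step 1: Identify the highest value: 297
Step 2: Identify the second-highest value: 278
Step 3: The final price = second-highest value = 278
Step 4: Surplus = 297 - 278 = 19

19


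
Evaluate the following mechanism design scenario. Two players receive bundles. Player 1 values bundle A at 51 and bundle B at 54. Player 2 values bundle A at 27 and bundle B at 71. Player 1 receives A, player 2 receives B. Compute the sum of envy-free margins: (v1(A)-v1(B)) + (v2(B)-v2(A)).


Step 1: Player 1's margin = v1(A) - v1(B) = 51 - 54 = -3
Step 2: Player 2's margin = v2(B) - v2(A) = 71 - 27 = 44
Step 3: Total margin = -3 + 44 = 41

41


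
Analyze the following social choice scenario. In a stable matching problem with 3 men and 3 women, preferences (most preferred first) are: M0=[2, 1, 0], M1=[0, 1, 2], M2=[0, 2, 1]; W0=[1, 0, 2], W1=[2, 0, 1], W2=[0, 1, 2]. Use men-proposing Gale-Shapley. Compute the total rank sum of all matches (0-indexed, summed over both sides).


Step 1: Run Gale-Shapley (men propose, women hold best offer):
  M0 proposes to W2; she accepts
  M1 proposes to W0; she accepts
  M2 proposes to W0; rejected
  M2 proposes to W2; rejected
  M2 proposes to W1; she accepts
Step 2: Final matching: W0-M1, W1-M2, W2-M0
Step 3: 0-indexed ranks (man's rank of his match, then woman's): 0 + 0 + 2 + 0 + 0 + 0
Step 4: Total rank sum = 2

2


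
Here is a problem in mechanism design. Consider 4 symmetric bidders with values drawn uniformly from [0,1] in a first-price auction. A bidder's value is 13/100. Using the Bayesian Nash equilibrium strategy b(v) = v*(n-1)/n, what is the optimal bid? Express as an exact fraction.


Step 1: The symmetric BNE bidding function is b(v) = v * (n-1) / n
Step 2: Substitute v = 13/100 and n = 4
Step 3: b = 13/100 * 3/4
Step 4: b = 39/400

39/400


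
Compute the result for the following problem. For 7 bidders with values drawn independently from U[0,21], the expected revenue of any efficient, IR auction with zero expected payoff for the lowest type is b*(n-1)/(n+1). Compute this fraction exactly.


Step 1: By Revenue Equivalence, expected revenue = b*(n-1)/(n+1)
Step 2: Substituting n = 7, b = 21
Step 3: Revenue = 21*(7-1)/(7+1) = 21*6/8
Step 4: Revenue = 126/8 = 63/4

63/4


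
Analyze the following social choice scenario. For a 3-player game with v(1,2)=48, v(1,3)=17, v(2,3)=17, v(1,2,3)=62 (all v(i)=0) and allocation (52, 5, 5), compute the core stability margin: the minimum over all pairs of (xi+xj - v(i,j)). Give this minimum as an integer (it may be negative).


Step 1: Slack for coalition (1,2): x1+x2 - v12 = 57 - 48 = 9
Step 2: Slack for coalition (1,3): x1+x3 - v13 = 57 - 17 = 40
Step 3: Slack for coalition (2,3): x2+x3 - v23 = 10 - 17 = -7
Step 4: Minimum slack = min(9, 40, -7) = -7, attained by (2,3); coalition (2,3) can block (slack < 0), so the allocation is not in the core

-7


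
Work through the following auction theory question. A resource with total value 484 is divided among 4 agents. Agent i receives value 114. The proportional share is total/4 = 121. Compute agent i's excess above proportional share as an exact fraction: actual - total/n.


Step 1: Proportional share = 484/4 = 121
Step 2: Agent's actual allocation = 114
Step 3: Excess = 114 - 121 = -7

-7


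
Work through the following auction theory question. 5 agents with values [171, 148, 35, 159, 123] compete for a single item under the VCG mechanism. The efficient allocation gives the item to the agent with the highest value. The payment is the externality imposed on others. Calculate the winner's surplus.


Step 1: The winner is the agent with the highest value: agent 0 with value 171
Step 2: Values of other agents: [148, 35, 159, 123]
Step 3: VCG payment = max of others' values = 159
Step 4: Surplus = 171 - 159 = 12

12


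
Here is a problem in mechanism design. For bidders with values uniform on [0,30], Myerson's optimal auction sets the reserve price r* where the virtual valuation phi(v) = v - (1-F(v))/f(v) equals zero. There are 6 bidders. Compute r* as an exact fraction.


Step 1: For U[0,30], F(v) = v/30 and f(v) = 1/30
Step 2: phi(v) = v - (1 - v/30)/(1/30) = v - (30 - v) = 2v - 30
Step 3: Set phi(r*) = 0: 2r* - 30 = 0
Step 4: r* = 30/2 = 15 (the number of bidders n = 6 does not enter)

15


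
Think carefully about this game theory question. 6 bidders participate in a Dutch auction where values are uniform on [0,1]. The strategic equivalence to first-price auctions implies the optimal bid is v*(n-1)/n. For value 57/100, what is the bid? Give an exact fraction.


Step 1: Dutch auctions are strategically equivalent to first-price auctions
Step 2: The equilibrium bid is b(v) = v*(n-1)/n
Step 3: b = 57/100 * 5/6
Step 4: b = 19/40

19/40


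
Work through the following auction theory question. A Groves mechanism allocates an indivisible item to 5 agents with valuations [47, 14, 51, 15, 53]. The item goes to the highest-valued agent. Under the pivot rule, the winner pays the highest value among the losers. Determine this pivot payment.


Step 1: The efficient winner is agent 4 with value 53
Step 2: Other agents' values: [47, 14, 51, 15]
Step 3: Pivot payment = max(others) = 51
Step 4: The winner pays 51

51


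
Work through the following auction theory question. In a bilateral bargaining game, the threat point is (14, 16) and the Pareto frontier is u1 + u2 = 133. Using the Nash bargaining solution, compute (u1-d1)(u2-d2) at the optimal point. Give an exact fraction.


Step 1: The Nash solution splits surplus symmetrically above the disagreement point
Step 2: u1 = (total + d1 - d2)/2 = (133 + 14 - 16)/2 = 131/2
Step 3: u2 = (total - d1 + d2)/2 = (133 - 14 + 16)/2 = 135/2
Step 4: Nash product = (131/2 - 14) * (135/2 - 16)
Step 5: = 103/2 * 103/2 = 10609/4

10609/4


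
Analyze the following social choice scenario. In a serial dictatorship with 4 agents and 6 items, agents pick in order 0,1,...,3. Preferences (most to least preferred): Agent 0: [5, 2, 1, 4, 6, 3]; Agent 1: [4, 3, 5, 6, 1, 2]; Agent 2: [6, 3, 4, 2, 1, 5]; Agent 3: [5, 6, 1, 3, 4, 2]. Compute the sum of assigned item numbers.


Step 1: Agent 0 picks item 5
Step 2: Agent 1 picks item 4
Step 3: Agent 2 picks item 6
Step 4: Agent 3 picks item 1
Step 5: Sum = 5 + 4 + 6 + 1 = 16

16


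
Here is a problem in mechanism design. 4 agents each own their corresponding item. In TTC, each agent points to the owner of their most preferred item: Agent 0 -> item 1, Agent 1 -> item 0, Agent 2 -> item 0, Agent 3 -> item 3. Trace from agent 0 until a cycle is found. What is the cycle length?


Step 1: Trace the pointer graph from agent 0: 0 -> 1 -> 0
Step 2: A cycle is detected when we revisit agent 0
Step 3: The cycle is: 0 -> 1 -> 0
Step 4: Cycle length = 2

2


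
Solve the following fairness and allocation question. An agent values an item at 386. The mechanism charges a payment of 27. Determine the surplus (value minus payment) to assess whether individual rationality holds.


Step 1: Surplus = value - payment = 386 - 27 = 359
Step 2: IR is satisfied (surplus >= 0)

359


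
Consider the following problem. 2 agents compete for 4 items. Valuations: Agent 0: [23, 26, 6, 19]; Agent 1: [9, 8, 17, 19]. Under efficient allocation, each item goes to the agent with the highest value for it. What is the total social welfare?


Step 1: For each item, find the maximum value among all agents.
Step 2: Item 0 -> Agent 0 (value 23)
Step 3: Item 1 -> Agent 0 (value 26)
Step 4: Item 2 -> Agent 1 (value 17)
Step 5: Item 3 -> Agent 0 (value 19)
Step 6: Total welfare = 23 + 26 + 17 + 19 = 85

85


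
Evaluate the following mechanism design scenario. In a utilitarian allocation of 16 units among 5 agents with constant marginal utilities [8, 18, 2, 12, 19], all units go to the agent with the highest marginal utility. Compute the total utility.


Step 1: The marginal utilities are [8, 18, 2, 12, 19]
Step 2: The highest marginal utility is 19
Step 3: All 16 units go to that agent
Step 4: Total utility = 19 * 16 = 304

304


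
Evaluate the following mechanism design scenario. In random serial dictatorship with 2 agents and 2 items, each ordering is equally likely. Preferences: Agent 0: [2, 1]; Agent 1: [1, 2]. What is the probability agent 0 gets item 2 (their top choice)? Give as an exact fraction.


Step 1: Agent 0 wants item 2
Step 2: There are 2 possible orderings of agents
Step 3: In 2 orderings, agent 0 gets item 2
Step 4: Probability = 2/2 = 1

1


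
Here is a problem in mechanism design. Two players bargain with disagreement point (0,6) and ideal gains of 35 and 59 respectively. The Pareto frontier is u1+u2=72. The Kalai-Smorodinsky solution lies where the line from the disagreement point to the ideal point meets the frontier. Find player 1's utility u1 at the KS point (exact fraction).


Step 1: At the KS point, (u1-d1)/r1 = (u2-d2)/r2 = t and u1+u2 = 72
Step 2: u1 = d1 + r1*t and u2 = d2 + r2*t, so (d1 + r1*t) + (d2 + r2*t) = 72
Step 3: t = (72 - 0 - 6)/(35 + 59) = 66/94 = 33/47
Step 4: u1 = d1 + r1*t = 0 + 35 * 33/47 = 1155/47
Step 5: (Check: u2 = d2 + r2*t = 2229/47; u1+u2 = 1155/47 + 2229/47 = 72, on the frontier.)

1155/47


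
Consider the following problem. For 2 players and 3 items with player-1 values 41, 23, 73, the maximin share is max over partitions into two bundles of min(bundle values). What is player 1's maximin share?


Step 1: Item values = 41, 23, 73
Step 2: Enumerate all 2-bundle partitions and take the smaller bundle:
  Partition 1: {41} vs {23,73} -> bundles 41, 96; min = 41
  Partition 2: {23} vs {41,73} -> bundles 23, 114; min = 23
  Partition 3: {73} vs {41,23} -> bundles 73, 64; min = 64
Step 3: MMS = max(41, 23, 64) = 64

64


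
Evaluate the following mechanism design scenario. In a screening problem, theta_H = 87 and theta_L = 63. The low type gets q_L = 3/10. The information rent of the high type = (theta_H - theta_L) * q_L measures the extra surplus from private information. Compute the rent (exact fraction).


Step 1: theta_H - theta_L = 87 - 63 = 24
Step 2: Information rent = (theta_H - theta_L) * q_L
Step 3: = 24 * 3/10
Step 4: = 36/5

36/5


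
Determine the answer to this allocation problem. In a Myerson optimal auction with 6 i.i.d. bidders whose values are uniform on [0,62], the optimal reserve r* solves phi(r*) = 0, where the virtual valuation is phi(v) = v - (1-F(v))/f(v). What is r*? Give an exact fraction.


Step 1: For U[0,62], F(v) = v/62 and f(v) = 1/62
Step 2: phi(v) = v - (1 - v/62)/(1/62) = v - (62 - v) = 2v - 62
Step 3: Set phi(r*) = 0: 2r* - 62 = 0
Step 4: r* = 62/2 = 31 (the number of bidders n = 6 does not enter)

31


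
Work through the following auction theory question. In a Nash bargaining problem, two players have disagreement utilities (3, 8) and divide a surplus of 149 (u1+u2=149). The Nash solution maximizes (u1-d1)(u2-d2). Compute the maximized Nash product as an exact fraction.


Step 1: The Nash solution splits surplus symmetrically above the disagreement point
Step 2: u1 = (total + d1 - d2)/2 = (149 + 3 - 8)/2 = 72
Step 3: u2 = (total - d1 + d2)/2 = (149 - 3 + 8)/2 = 77
Step 4: Nash product = (72 - 3) * (77 - 8)
Step 5: = 69 * 69 = 4761

4761


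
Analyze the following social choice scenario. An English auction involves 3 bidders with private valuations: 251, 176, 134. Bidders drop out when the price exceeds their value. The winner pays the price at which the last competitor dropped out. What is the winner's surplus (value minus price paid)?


Step 1: Identify the highest value: 251
Step 2: Identify the second-highest value: 176
Step 3: The final price = second-highest value = 176
Step 4: Surplus = 251 - 176 = 75

75


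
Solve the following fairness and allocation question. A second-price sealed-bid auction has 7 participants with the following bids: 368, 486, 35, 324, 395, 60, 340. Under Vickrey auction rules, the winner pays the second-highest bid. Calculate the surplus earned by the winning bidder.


Step 1: Sort bids in descending order: 486, 395, 368, 340, 324, 60, 35
Step 2: The winning bid is the highest: 486
Step 3: The payment equals the second-highest bid: 395
Step 4: Surplus = winner's bid - payment = 486 - 395 = 91

91


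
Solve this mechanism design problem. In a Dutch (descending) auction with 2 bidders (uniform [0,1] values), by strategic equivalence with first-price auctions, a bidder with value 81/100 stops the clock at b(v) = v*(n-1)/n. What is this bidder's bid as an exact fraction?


Step 1: Dutch auctions are strategically equivalent to first-price auctions
Step 2: The equilibrium bid is b(v) = v*(n-1)/n
Step 3: b = 81/100 * 1/2
Step 4: b = 81/200

81/200


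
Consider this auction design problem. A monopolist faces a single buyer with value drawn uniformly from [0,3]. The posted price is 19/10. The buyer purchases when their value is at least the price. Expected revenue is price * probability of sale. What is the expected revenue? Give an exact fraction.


Step 1: Posted price r = 19/10, value support [0,3]
Step 2: P(v >= r) = (3 - 19/10)/3 = 11/30
Step 3: Expected revenue = r * P(v >= r) = 19/10 * 11/30
Step 4: Revenue = 209/300

209/300


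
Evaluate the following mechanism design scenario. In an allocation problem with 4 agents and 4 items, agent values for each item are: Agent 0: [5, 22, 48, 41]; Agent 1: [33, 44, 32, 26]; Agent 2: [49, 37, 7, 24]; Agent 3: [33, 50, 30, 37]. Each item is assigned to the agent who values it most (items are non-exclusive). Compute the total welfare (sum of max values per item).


Step 1: For each item, find the maximum value among all agents.
Step 2: Item 0 -> Agent 2 (value 49)
Step 3: Item 1 -> Agent 3 (value 50)
Step 4: Item 2 -> Agent 0 (value 48)
Step 5: Item 3 -> Agent 0 (value 41)
Step 6: Total welfare = 49 + 50 + 48 + 41 = 188

188


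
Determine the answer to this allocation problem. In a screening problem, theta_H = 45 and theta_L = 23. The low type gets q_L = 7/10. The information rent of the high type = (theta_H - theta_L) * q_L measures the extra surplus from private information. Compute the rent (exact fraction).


Step 1: theta_H - theta_L = 45 - 23 = 22
Step 2: Information rent = (theta_H - theta_L) * q_L
Step 3: = 22 * 7/10
Step 4: = 77/5

77/5


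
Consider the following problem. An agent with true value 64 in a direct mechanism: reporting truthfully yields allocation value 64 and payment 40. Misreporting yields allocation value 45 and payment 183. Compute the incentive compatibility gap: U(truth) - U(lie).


Step 1: U(truth) = value - payment = 64 - 40 = 24
Step 2: U(lie) = allocation - payment = 45 - 183 = -138
Step 3: IC gap = 24 - (-138) = 162

162


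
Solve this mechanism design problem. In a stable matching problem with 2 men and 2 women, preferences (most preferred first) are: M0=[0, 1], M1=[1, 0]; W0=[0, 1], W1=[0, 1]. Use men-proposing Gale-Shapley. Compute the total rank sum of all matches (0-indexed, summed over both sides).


Step 1: Run Gale-Shapley (men propose, women hold best offer):
  M0 proposes to W0; she accepts
  M1 proposes to W1; she accepts
Step 2: Final matching: W0-M0, W1-M1
Step 3: 0-indexed ranks (man's rank of his match, then woman's): 0 + 0 + 0 + 1
Step 4: Total rank sum = 1

1


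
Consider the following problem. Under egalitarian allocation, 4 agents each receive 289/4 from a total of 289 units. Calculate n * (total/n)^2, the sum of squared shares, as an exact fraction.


Step 1: Each agent's share = 289/4
Step 2: Square of each share = (289/4)^2 = 83521/16
Step 3: Sum of squares = 4 * 83521/16 = 83521/4

83521/4


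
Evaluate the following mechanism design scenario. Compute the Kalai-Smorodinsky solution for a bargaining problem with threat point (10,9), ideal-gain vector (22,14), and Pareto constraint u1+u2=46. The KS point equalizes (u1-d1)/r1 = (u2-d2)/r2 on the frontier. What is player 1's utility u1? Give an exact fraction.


Step 1: At the KS point, (u1-d1)/r1 = (u2-d2)/r2 = t and u1+u2 = 46
Step 2: u1 = d1 + r1*t and u2 = d2 + r2*t, so (d1 + r1*t) + (d2 + r2*t) = 46
Step 3: t = (46 - 10 - 9)/(22 + 14) = 27/36 = 3/4
Step 4: u1 = d1 + r1*t = 10 + 22 * 3/4 = 53/2
Step 5: (Check: u2 = d2 + r2*t = 39/2; u1+u2 = 53/2 + 39/2 = 46, on the frontier.)

53/2


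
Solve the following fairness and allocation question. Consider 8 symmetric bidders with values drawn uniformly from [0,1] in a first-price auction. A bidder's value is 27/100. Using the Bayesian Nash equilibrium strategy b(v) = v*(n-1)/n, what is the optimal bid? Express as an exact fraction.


Step 1: The symmetric BNE bidding function is b(v) = v * (n-1) / n
Step 2: Substitute v = 27/100 and n = 8
Step 3: b = 27/100 * 7/8
Step 4: b = 189/800

189/800


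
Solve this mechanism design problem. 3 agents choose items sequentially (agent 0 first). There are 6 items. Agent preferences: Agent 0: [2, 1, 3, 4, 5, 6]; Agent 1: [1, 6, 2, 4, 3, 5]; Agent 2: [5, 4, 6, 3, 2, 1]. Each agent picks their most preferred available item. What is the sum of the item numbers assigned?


Step 1: Agent 0 picks item 2
Step 2: Agent 1 picks item 1
Step 3: Agent 2 picks item 5
Step 4: Sum = 2 + 1 + 5 = 8

8


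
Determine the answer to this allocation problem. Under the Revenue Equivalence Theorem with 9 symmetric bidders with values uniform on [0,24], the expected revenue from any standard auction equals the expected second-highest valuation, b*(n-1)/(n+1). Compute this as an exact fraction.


Step 1: By Revenue Equivalence, expected revenue = b*(n-1)/(n+1)
Step 2: Substituting n = 9, b = 24
Step 3: Revenue = 24*(9-1)/(9+1) = 24*8/10
Step 4: Revenue = 192/10 = 96/5

96/5


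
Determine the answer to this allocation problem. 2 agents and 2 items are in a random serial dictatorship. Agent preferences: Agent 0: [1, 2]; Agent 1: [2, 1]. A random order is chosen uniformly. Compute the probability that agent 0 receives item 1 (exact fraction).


Step 1: Agent 0 wants item 1
Step 2: There are 2 possible orderings of agents
Step 3: In 2 orderings, agent 0 gets item 1
Step 4: Probability = 2/2 = 1

1


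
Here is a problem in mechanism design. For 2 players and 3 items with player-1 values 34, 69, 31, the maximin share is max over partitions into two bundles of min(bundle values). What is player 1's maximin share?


Step 1: Item values = 34, 69, 31
Step 2: Enumerate all 2-bundle partitions and take the smaller bundle:
  Partition 1: {34} vs {69,31} -> bundles 34, 100; min = 34
  Partition 2: {69} vs {34,31} -> bundles 69, 65; min = 65
  Partition 3: {31} vs {34,69} -> bundles 31, 103; min = 31
Step 3: MMS = max(34, 65, 31) = 65

65


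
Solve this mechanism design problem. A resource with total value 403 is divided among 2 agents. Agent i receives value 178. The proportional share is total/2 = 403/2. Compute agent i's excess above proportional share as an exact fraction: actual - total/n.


Step 1: Proportional share = 403/2
Step 2: Agent's actual allocation = 178
Step 3: Excess = 178 - 403/2 = -47/2

-47/2


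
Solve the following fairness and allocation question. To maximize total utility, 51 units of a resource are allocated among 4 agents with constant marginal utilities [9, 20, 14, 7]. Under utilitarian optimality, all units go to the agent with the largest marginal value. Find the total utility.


Step 1: The marginal utilities are [9, 20, 14, 7]
Step 2: The highest marginal utility is 20
Step 3: All 51 units go to that agent
Step 4: Total utility = 20 * 51 = 1020

1020


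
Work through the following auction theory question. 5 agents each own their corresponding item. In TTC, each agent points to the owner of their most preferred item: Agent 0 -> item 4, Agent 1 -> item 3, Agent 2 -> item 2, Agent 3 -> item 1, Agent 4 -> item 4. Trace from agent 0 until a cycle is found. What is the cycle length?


Step 1: Trace the pointer graph from agent 0: 0 -> 4 -> 4
Step 2: A cycle is detected when we revisit agent 4
Step 3: The cycle is: 4 -> 4
Step 4: Cycle length = 1

1


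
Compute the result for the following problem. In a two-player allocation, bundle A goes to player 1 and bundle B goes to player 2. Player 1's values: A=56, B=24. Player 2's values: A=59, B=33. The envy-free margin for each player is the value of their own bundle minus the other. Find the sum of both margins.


Step 1: Player 1's margin = v1(A) - v1(B) = 56 - 24 = 32
Step 2: Player 2's margin = v2(B) - v2(A) = 33 - 59 = -26
Step 3: Total margin = 32 + -26 = 6

6


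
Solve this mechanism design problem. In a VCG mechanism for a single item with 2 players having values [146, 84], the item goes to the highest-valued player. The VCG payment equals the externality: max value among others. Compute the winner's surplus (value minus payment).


Step 1: The winner is the agent with the highest value: agent 0 with value 146
Step 2: Values of other agents: [84]
Step 3: VCG payment = max of others' values = 84
Step 4: Surplus = 146 - 84 = 62

62


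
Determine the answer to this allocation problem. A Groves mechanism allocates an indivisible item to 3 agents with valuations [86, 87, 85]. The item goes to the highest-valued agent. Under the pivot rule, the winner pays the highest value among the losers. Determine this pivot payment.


Step 1: The efficient winner is agent 1 with value 87
Step 2: Other agents' values: [86, 85]
Step 3: Pivot payment = max(others) = 86
Step 4: The winner pays 86

86


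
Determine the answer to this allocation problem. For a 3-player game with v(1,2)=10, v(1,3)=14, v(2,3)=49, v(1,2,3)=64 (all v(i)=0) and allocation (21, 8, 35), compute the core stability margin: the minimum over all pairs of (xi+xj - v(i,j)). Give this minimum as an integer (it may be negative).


Step 1: Slack for coalition (1,2): x1+x2 - v12 = 29 - 10 = 19
Step 2: Slack for coalition (1,3): x1+x3 - v13 = 56 - 14 = 42
Step 3: Slack for coalition (2,3): x2+x3 - v23 = 43 - 49 = -6
Step 4: Minimum slack = min(19, 42, -6) = -6, attained by (2,3); coalition (2,3) can block (slack < 0), so the allocation is not in the core

-6


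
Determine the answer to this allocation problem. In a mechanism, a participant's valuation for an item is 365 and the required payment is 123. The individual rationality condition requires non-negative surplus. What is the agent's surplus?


Step 1: Surplus = value - payment = 365 - 123 = 242
Step 2: IR is satisfied (surplus >= 0)

242


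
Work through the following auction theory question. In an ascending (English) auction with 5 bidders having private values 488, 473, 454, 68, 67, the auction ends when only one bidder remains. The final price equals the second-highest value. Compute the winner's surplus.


Step 1: Identify the highest value: 488
Step 2: Identify the second-highest value: 473
Step 3: The final price = second-highest value = 473
Step 4: Surplus = 488 - 473 = 15

15


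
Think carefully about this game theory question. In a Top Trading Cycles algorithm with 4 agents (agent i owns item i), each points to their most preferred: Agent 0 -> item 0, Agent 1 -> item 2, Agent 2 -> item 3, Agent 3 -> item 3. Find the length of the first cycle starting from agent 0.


Step 1: Trace the pointer graph from agent 0: 0 -> 0
Step 2: A cycle is detected when we revisit agent 0
Step 3: The cycle is: 0 -> 0
Step 4: Cycle length = 1

1


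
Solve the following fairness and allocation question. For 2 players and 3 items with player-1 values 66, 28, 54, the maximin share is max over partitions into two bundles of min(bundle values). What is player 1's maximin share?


Step 1: Item values = 66, 28, 54
Step 2: Enumerate all 2-bundle partitions and take the smaller bundle:
  Partition 1: {66} vs {28,54} -> bundles 66, 82; min = 66
  Partition 2: {28} vs {66,54} -> bundles 28, 120; min = 28
  Partition 3: {54} vs {66,28} -> bundles 54, 94; min = 54
Step 3: MMS = max(66, 28, 54) = 66

66


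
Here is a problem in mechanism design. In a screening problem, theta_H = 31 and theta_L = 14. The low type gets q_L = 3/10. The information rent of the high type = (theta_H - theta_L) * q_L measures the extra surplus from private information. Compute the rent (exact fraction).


Step 1: theta_H - theta_L = 31 - 14 = 17
Step 2: Information rent = (theta_H - theta_L) * q_L
Step 3: = 17 * 3/10
Step 4: = 51/10

51/10


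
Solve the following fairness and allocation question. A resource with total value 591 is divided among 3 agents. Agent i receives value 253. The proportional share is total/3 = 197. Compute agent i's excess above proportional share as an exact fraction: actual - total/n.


Step 1: Proportional share = 591/3 = 197
Step 2: Agent's actual allocation = 253
Step 3: Excess = 253 - 197 = 56

56


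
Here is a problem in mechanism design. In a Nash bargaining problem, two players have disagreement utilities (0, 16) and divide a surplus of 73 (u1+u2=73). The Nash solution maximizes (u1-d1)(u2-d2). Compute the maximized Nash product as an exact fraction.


Step 1: The Nash solution splits surplus symmetrically above the disagreement point
Step 2: u1 = (total + d1 - d2)/2 = (73 + 0 - 16)/2 = 57/2
Step 3: u2 = (total - d1 + d2)/2 = (73 - 0 + 16)/2 = 89/2
Step 4: Nash product = (57/2 - 0) * (89/2 - 16)
Step 5: = 57/2 * 57/2 = 3249/4

3249/4


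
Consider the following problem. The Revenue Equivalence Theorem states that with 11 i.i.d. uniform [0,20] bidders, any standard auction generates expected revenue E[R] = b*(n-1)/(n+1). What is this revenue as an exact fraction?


Step 1: By Revenue Equivalence, expected revenue = b*(n-1)/(n+1)
Step 2: Substituting n = 11, b = 20
Step 3: Revenue = 20*(11-1)/(11+1) = 20*10/12
Step 4: Revenue = 200/12 = 50/3

50/3
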